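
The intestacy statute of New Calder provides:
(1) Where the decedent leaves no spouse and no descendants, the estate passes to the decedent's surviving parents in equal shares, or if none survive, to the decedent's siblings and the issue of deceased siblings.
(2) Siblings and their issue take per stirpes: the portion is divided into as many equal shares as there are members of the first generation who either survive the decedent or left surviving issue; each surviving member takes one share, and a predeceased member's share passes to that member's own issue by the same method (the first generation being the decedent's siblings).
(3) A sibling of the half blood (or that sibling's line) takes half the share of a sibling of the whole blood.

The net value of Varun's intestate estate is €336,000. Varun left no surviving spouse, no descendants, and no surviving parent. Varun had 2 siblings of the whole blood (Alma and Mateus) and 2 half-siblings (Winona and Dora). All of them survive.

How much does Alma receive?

Alma receives €112,000.

The entire €336,000 passes to the siblings and their issue.
Counting each half-blood sibling's line as half a unit, there are 3 units in €336,000, so one unit is €112,000. Whole-blood lines (Alma and Mateus) take €112,000 each; half-blood lines (Winona and Dora) take €56,000 each.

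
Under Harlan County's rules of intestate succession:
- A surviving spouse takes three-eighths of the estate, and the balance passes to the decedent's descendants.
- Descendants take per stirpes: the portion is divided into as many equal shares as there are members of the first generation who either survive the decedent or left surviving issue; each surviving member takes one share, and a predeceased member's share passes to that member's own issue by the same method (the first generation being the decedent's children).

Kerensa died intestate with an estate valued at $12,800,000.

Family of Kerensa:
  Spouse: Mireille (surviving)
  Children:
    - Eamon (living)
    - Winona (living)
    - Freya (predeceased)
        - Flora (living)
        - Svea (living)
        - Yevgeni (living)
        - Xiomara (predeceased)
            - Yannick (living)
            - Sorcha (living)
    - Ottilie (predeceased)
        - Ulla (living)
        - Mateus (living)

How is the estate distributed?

Mireille takes three-eighths of $12,800,000 = $4,800,000. The remaining $8,000,000 passes to the descendants.
The descendants' portion ($8,000,000) is divided into 4 shares of $2,000,000: Eamon and Winona each take $2,000,000; Freya's $2,000,000 share passes to Freya's issue; Ottilie's $2,000,000 share passes to Ottilie's issue.
Freya's share ($2,000,000) is divided into 4 shares of $500,000: Flora, Svea, and Yevgeni each take $500,000; Xiomara's $500,000 share passes to Xiomara's issue.
Xiomara's share ($500,000) is divided into 2 shares of $250,000: Yannick and Sorcha each take $250,000.
Ottilie's share ($2,000,000) is divided into 2 shares of $1,000,000: Ulla and Mateus each take $1,000,000.

Mireille: $4,800,000; Eamon: $2,000,000; Winona: $2,000,000; Flora: $500,000; Svea: $500,000; Yevgeni: $500,000; Yannick: $250,000; Sorcha: $250,000; Ulla: $1,000,000; Mateus: $1,000,000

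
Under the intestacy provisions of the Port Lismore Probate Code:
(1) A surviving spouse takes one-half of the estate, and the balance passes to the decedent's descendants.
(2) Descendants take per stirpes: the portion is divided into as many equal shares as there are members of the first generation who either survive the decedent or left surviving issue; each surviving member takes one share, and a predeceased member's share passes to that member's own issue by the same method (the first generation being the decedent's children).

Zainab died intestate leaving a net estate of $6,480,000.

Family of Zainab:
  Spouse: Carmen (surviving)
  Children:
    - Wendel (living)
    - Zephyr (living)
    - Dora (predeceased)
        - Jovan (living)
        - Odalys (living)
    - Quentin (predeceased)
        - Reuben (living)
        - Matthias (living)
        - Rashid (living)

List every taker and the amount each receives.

Carmen: $3,240,000; Wendel: $810,000; Zephyr: $810,000; Jovan: $405,000; Odalys: $405,000; Reuben: $270,000; Matthias: $270,000; Rashid: $270,000

Carmen takes one-half of $6,480,000 = $3,240,000. The remaining $3,240,000 passes to the descendants.
The descendants' portion ($3,240,000) is divided into 4 shares of $810,000: Wendel and Zephyr each take $810,000; Dora's $810,000 share passes to Dora's issue; Quentin's $810,000 share passes to Quentin's issue.
Dora's share ($810,000) is divided into 2 shares of $405,000: Jovan and Odalys each take $405,000.
Quentin's share ($810,000) is divided into 3 shares of $270,000: Reuben, Matthias, and Rashid each take $270,000.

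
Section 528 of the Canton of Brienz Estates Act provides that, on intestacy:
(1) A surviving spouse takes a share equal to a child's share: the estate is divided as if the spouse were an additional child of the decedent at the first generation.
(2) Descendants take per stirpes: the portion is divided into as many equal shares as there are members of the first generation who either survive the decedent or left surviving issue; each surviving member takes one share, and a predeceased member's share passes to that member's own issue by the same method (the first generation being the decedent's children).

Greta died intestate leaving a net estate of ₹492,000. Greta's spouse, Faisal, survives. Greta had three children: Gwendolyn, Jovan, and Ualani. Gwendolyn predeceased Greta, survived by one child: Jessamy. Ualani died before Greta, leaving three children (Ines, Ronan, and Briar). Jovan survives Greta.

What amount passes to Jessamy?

The spouse counts as an additional share at the children's level, so there are 4 primary shares of ₹123,000. Faisal takes one such share (₹123,000).
The children's combined portion (₹369,000) is divided into 3 shares of ₹123,000: Jovan takes ₹123,000; Gwendolyn's ₹123,000 share passes to Gwendolyn's issue; Ualani's ₹123,000 share passes to Ualani's issue.
Gwendolyn's share (₹123,000) passes entirely to Jessamy.
Ualani's share (₹123,000) is divided into 3 shares of ₹41,000: Ines, Ronan, and Briar each take ₹41,000.

Jessamy receives ₹123,000.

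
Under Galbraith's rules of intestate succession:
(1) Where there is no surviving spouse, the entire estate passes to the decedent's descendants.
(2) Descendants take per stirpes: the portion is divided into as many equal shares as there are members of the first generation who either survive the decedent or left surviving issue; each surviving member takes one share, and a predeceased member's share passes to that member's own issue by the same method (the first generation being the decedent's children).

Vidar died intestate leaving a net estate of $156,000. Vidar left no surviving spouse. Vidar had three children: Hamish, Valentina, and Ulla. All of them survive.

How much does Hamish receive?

The entire $156,000 passes to the descendants.
That amount ($156,000) is divided into 3 shares of $52,000: Hamish, Valentina, and Ulla each take $52,000.

Hamish receives $52,000.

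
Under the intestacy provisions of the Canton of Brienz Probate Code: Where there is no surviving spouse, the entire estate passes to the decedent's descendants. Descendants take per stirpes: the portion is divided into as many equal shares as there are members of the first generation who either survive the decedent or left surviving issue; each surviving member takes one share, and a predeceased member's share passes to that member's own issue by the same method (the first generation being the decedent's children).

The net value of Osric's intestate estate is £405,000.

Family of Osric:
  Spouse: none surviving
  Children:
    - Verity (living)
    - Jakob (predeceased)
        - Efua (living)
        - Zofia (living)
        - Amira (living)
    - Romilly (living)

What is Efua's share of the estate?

Efua receives £45,000.

The entire £405,000 passes to the descendants.
That amount (£405,000) is divided into 3 shares of £135,000: Verity and Romilly each take £135,000; Jakob's £135,000 share passes to Jakob's issue.
Jakob's share (£135,000) is divided into 3 shares of £45,000: Efua, Zofia, and Amira each take £45,000.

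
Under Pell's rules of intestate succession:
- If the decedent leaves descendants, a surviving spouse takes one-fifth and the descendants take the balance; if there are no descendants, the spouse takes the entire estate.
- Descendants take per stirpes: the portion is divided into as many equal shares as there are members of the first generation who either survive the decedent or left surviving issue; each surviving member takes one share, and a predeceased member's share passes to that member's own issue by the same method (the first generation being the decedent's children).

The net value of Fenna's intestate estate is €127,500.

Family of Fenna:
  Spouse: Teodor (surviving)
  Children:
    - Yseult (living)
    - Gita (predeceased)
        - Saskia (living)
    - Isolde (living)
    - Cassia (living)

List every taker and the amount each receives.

Teodor takes one-fifth of €127,500 = €25,500. The remaining €102,000 passes to the descendants.
The descendants' portion (€102,000) is divided into 4 shares of €25,500: Yseult, Isolde, and Cassia each take €25,500; Gita's €25,500 share passes to Gita's issue.
Gita's share (€25,500) passes entirely to Saskia.

Teodor: €25,500; Yseult: €25,500; Saskia: €25,500; Isolde: €25,500; Cassia: €25,500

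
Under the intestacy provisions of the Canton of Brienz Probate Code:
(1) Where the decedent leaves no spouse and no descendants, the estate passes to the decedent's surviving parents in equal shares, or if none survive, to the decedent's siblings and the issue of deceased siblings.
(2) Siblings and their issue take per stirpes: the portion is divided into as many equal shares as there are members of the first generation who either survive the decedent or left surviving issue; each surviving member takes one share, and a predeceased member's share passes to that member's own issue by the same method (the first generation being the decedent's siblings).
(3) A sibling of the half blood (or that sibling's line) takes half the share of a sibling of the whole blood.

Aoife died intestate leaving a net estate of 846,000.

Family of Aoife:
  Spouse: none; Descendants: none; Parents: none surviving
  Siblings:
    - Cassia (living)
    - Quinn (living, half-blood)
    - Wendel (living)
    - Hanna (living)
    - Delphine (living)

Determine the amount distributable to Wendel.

The entire 846,000 passes to the siblings and their issue.
Counting each half-blood sibling's line as half a unit, there are 9/2 units in 846,000, so one unit is 188,000. Whole-blood lines (Cassia, Wendel, Hanna, and Delphine) take 188,000 each; half-blood lines (Quinn) take 94,000 each.

Wendel receives 188,000.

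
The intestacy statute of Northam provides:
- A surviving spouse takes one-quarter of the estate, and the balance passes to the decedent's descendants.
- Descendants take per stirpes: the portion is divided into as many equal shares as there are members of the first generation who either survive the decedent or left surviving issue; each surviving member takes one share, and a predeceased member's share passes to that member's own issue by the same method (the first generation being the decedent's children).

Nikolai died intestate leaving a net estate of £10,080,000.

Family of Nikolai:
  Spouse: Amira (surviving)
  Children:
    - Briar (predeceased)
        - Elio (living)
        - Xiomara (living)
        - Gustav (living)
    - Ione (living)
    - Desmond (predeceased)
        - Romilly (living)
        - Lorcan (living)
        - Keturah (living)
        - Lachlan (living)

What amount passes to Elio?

Elio receives £840,000.

Amira takes one-quarter of £10,080,000 = £2,520,000. The remaining £7,560,000 passes to the descendants.
The descendants' portion (£7,560,000) is divided into 3 shares of £2,520,000: Ione takes £2,520,000; Briar's £2,520,000 share passes to Briar's issue; Desmond's £2,520,000 share passes to Desmond's issue.
Briar's share (£2,520,000) is divided into 3 shares of £840,000: Elio, Xiomara, and Gustav each take £840,000.
Desmond's share (£2,520,000) is divided into 4 shares of £630,000: Romilly, Lorcan, Keturah, and Lachlan each take £630,000.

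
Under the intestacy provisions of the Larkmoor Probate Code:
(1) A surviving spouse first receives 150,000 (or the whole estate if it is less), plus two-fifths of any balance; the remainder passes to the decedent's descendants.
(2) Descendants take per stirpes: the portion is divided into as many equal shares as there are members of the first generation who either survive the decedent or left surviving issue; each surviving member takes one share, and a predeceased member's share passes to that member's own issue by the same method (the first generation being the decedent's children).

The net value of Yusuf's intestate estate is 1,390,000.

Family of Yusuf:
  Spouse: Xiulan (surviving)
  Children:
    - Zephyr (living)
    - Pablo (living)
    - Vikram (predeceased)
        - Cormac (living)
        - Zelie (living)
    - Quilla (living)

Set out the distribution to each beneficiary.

Xiulan: 646,000; Zephyr: 186,000; Pablo: 186,000; Cormac: 93,000; Zelie: 93,000; Quilla: 186,000

Xiulan first takes 150,000, leaving a balance of 1,240,000. Xiulan then takes two-fifths of the balance (496,000), for a total of 646,000. The remaining 744,000 passes to the descendants.
The descendants' portion (744,000) is divided into 4 shares of 186,000: Zephyr, Pablo, and Quilla each take 186,000; Vikram's 186,000 share passes to Vikram's issue.
Vikram's share (186,000) is divided into 2 shares of 93,000: Cormac and Zelie each take 93,000.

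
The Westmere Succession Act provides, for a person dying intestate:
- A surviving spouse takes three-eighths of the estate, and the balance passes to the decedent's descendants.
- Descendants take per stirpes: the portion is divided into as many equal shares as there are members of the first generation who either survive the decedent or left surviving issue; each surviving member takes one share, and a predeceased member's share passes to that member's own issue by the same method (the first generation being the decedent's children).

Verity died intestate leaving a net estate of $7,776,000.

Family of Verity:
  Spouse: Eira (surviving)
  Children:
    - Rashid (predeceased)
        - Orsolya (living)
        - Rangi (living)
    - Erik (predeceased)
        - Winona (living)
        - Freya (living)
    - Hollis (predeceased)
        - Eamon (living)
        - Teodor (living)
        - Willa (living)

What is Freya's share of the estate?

Freya receives $810,000.

Eira takes three-eighths of $7,776,000 = $2,916,000. The remaining $4,860,000 passes to the descendants.
The descendants' portion ($4,860,000) is divided into 3 shares of $1,620,000: Rashid's $1,620,000 share passes to Rashid's issue; Erik's $1,620,000 share passes to Erik's issue; Hollis's $1,620,000 share passes to Hollis's issue.
Rashid's share ($1,620,000) is divided into 2 shares of $810,000: Orsolya and Rangi each take $810,000.
Erik's share ($1,620,000) is divided into 2 shares of $810,000: Winona and Freya each take $810,000.
Hollis's share ($1,620,000) is divided into 3 shares of $540,000: Eamon, Teodor, and Willa each take $540,000.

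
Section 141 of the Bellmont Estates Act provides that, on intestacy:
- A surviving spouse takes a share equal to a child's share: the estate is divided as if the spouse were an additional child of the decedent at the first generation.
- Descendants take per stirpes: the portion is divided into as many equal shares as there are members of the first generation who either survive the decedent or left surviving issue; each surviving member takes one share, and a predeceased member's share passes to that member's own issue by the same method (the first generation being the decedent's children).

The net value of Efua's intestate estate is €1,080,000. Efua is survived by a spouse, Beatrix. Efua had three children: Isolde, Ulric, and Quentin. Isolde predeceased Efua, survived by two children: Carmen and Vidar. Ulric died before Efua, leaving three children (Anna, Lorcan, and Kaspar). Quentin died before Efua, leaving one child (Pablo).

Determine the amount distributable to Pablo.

The spouse counts as an additional share at the children's level, so there are 4 primary shares of €270,000. Beatrix takes one such share (€270,000).
The children's combined portion (€810,000) is divided into 3 shares of €270,000: Isolde's €270,000 share passes to Isolde's issue; Ulric's €270,000 share passes to Ulric's issue; Quentin's €270,000 share passes to Quentin's issue.
Isolde's share (€270,000) is divided into 2 shares of €135,000: Carmen and Vidar each take €135,000.
Ulric's share (€270,000) is divided into 3 shares of €90,000: Anna, Lorcan, and Kaspar each take €90,000.
Quentin's share (€270,000) passes entirely to Pablo.

Pablo receives €270,000.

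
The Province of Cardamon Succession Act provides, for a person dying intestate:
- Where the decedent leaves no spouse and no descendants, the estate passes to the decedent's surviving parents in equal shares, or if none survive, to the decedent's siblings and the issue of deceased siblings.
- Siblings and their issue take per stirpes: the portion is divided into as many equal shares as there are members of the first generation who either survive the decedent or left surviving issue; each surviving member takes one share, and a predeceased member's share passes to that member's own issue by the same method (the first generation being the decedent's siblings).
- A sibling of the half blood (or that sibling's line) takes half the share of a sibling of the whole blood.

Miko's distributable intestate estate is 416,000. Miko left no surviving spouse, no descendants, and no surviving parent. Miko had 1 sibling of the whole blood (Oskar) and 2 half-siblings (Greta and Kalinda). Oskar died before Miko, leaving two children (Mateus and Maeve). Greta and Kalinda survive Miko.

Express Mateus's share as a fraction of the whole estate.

Mateus receives 1/4 of the estate.

The entire 416,000 passes to the siblings and their issue.
Counting each half-blood sibling's line as half a unit, there are 2 units in 416,000, so one unit is 208,000. Whole-blood lines (Oskar) take 208,000 each; half-blood lines (Greta and Kalinda) take 104,000 each.
Oskar's share (208,000) is divided into 2 shares of 104,000: Mateus and Maeve each take 104,000.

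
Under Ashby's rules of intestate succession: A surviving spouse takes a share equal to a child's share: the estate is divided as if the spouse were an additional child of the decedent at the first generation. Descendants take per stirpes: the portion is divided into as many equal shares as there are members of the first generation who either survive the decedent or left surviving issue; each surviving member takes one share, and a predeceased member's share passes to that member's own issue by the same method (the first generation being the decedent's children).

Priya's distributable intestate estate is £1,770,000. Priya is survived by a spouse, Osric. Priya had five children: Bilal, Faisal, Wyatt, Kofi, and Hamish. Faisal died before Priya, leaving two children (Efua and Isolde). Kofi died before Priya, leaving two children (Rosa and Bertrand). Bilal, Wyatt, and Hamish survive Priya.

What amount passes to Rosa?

Rosa receives £147,500.

The spouse counts as an additional share at the children's level, so there are 6 primary shares of £295,000. Osric takes one such share (£295,000).
The children's combined portion (£1,475,000) is divided into 5 shares of £295,000: Bilal, Wyatt, and Hamish each take £295,000; Faisal's £295,000 share passes to Faisal's issue; Kofi's £295,000 share passes to Kofi's issue.
Faisal's share (£295,000) is divided into 2 shares of £147,500: Efua and Isolde each take £147,500.
Kofi's share (£295,000) is divided into 2 shares of £147,500: Rosa and Bertrand each take £147,500.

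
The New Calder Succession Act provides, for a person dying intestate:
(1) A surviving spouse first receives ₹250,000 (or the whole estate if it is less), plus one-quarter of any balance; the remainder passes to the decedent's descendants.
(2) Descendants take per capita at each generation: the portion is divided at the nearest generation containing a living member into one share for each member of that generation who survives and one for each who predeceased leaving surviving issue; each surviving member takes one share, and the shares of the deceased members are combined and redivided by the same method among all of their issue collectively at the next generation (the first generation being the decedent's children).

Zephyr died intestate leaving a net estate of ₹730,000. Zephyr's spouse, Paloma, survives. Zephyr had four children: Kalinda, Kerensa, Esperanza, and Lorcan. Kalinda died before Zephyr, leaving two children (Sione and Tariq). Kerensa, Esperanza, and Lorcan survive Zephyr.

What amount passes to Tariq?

Paloma first takes ₹250,000, leaving a balance of ₹480,000. Paloma then takes one-quarter of the balance (₹120,000), for a total of ₹370,000. The remaining ₹360,000 passes to the descendants.
The descendants' portion (₹360,000) is divided at the children's generation into 4 shares of ₹90,000. Kerensa, Esperanza, and Lorcan each take ₹90,000. The remaining share for the deceased Kalinda (₹90,000) is carried to the next generation.
That pool (₹90,000) is divided at the grandchildren's generation equally among Sione and Tariq: ₹45,000 each.

Tariq receives ₹45,000.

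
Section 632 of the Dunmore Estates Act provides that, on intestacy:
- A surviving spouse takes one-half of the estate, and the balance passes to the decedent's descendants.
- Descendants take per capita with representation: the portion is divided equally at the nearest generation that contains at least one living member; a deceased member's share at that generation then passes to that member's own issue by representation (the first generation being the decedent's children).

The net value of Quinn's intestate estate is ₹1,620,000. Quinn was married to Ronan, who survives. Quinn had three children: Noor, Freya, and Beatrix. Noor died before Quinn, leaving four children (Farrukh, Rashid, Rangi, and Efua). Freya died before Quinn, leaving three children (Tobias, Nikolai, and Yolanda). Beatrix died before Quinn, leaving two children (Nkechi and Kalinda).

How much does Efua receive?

Ronan takes one-half of ₹1,620,000 = ₹810,000. The remaining ₹810,000 passes to the descendants.
No child survives, so the initial division is made at the grandchildren's generation.
The descendants' portion (₹810,000) is divided into 9 shares of ₹90,000: Farrukh, Rashid, Rangi, Efua, Tobias, Nikolai, Yolanda, Nkechi, and Kalinda each take ₹90,000.

Efua receives ₹90,000.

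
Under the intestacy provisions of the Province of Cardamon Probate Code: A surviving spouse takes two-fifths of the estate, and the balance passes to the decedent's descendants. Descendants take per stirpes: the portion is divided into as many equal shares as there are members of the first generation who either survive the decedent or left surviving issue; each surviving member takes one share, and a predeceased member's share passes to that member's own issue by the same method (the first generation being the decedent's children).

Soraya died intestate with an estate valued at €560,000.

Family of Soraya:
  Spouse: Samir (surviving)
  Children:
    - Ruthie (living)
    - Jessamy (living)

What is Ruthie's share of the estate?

Ruthie receives €168,000.

Samir takes two-fifths of €560,000 = €224,000. The remaining €336,000 passes to the descendants.
The descendants' portion (€336,000) is divided into 2 shares of €168,000: Ruthie and Jessamy each take €168,000.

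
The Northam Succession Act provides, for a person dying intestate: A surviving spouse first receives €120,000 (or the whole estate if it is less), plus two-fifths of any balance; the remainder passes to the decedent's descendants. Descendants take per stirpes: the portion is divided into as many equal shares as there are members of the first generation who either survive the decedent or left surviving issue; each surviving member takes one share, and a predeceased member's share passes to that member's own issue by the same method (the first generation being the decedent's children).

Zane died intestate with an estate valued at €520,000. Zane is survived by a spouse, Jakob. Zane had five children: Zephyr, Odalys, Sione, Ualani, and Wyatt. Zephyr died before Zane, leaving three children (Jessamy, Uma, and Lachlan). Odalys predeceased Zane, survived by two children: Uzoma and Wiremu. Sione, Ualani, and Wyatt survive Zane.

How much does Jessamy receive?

Jessamy receives €16,000.

Jakob first takes €120,000, leaving a balance of €400,000. Jakob then takes two-fifths of the balance (€160,000), for a total of €280,000. The remaining €240,000 passes to the descendants.
The descendants' portion (€240,000) is divided into 5 shares of €48,000: Sione, Ualani, and Wyatt each take €48,000; Zephyr's €48,000 share passes to Zephyr's issue; Odalys's €48,000 share passes to Odalys's issue.
Zephyr's share (€48,000) is divided into 3 shares of €16,000: Jessamy, Uma, and Lachlan each take €16,000.
Odalys's share (€48,000) is divided into 2 shares of €24,000: Uzoma and Wiremu each take €24,000.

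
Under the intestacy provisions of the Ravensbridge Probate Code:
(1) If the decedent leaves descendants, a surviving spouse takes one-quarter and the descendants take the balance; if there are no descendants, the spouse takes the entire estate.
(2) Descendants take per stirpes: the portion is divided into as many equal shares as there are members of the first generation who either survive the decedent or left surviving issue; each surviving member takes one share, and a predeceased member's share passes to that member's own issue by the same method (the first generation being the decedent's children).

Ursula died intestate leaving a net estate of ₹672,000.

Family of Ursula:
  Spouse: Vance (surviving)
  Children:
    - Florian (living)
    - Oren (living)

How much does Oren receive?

Vance takes one-quarter of ₹672,000 = ₹168,000. The remaining ₹504,000 passes to the descendants.
The descendants' portion (₹504,000) is divided into 2 shares of ₹252,000: Florian and Oren each take ₹252,000.

Oren receives ₹252,000.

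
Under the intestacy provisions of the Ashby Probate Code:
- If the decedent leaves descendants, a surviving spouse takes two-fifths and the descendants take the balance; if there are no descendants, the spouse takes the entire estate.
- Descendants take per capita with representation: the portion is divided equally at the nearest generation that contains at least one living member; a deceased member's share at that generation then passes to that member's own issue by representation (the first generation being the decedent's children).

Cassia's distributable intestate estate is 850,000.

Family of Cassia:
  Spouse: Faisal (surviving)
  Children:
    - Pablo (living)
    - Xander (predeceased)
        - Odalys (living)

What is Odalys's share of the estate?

Odalys receives 255,000.

Faisal takes two-fifths of 850,000 = 340,000. The remaining 510,000 passes to the descendants.
The descendants' portion (510,000) is divided into 2 shares of 255,000: Pablo takes 255,000; Xander's 255,000 share passes to Xander's issue.
Xander's share (255,000) passes entirely to Odalys.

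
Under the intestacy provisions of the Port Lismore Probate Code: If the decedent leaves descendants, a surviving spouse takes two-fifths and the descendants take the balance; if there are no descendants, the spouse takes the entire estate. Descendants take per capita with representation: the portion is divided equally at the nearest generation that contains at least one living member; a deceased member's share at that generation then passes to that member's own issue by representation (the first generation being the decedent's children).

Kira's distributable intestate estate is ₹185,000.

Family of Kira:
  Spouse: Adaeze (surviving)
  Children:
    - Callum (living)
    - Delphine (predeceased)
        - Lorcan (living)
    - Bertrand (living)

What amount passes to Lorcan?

Lorcan receives ₹37,000.

Adaeze takes two-fifths of ₹185,000 = ₹74,000. The remaining ₹111,000 passes to the descendants.
The descendants' portion (₹111,000) is divided into 3 shares of ₹37,000: Callum and Bertrand each take ₹37,000; Delphine's ₹37,000 share passes to Delphine's issue.
Delphine's share (₹37,000) passes entirely to Lorcan.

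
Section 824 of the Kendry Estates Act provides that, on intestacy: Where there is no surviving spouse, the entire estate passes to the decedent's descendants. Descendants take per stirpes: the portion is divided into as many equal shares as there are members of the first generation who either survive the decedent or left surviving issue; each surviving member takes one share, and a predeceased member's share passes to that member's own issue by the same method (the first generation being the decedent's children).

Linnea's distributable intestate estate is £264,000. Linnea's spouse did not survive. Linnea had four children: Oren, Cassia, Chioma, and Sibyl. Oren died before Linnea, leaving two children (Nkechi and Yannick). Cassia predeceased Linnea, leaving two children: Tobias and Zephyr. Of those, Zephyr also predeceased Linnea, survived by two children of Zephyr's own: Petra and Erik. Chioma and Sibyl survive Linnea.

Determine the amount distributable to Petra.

Petra receives £16,500.

The entire £264,000 passes to the descendants.
That amount (£264,000) is divided into 4 shares of £66,000: Chioma and Sibyl each take £66,000; Oren's £66,000 share passes to Oren's issue; Cassia's £66,000 share passes to Cassia's issue.
Oren's share (£66,000) is divided into 2 shares of £33,000: Nkechi and Yannick each take £33,000.
Cassia's share (£66,000) is divided into 2 shares of £33,000: Tobias takes £33,000; Zephyr's £33,000 share passes to Zephyr's issue.
Zephyr's share (£33,000) is divided into 2 shares of £16,500: Petra and Erik each take £16,500.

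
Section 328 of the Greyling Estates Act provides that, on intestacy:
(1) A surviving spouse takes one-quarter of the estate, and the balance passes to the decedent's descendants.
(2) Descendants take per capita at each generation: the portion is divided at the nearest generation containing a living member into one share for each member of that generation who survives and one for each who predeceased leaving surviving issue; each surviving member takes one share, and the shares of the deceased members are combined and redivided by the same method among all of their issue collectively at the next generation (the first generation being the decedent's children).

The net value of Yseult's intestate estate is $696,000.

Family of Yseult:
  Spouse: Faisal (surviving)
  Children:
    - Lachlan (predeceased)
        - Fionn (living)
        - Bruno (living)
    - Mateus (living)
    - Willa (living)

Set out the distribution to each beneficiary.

Faisal: $174,000; Fionn: $87,000; Bruno: $87,000; Mateus: $174,000; Willa: $174,000

Faisal takes one-quarter of $696,000 = $174,000. The remaining $522,000 passes to the descendants.
The descendants' portion ($522,000) is divided at the children's generation into 3 shares of $174,000. Mateus and Willa each take $174,000. The remaining share for the deceased Lachlan ($174,000) is carried to the next generation.
That pool ($174,000) is divided at the grandchildren's generation equally among Fionn and Bruno: $87,000 each.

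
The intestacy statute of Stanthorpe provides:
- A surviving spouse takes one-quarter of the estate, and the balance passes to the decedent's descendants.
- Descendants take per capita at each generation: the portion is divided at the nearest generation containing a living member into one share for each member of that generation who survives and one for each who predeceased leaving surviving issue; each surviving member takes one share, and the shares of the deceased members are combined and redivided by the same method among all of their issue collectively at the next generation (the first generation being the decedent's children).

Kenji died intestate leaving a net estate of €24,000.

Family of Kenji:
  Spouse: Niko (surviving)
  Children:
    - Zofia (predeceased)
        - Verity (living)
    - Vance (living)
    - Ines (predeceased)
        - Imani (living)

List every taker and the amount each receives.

Niko takes one-quarter of €24,000 = €6,000. The remaining €18,000 passes to the descendants.
The descendants' portion (€18,000) is divided at the children's generation into 3 shares of €6,000. Vance takes €6,000. The 2 shares of the deceased (Zofia and Ines) are combined into a pool of €12,000.
That pool (€12,000) is divided at the grandchildren's generation equally among Verity and Imani: €6,000 each.

Niko: €6,000; Verity: €6,000; Vance: €6,000; Imani: €6,000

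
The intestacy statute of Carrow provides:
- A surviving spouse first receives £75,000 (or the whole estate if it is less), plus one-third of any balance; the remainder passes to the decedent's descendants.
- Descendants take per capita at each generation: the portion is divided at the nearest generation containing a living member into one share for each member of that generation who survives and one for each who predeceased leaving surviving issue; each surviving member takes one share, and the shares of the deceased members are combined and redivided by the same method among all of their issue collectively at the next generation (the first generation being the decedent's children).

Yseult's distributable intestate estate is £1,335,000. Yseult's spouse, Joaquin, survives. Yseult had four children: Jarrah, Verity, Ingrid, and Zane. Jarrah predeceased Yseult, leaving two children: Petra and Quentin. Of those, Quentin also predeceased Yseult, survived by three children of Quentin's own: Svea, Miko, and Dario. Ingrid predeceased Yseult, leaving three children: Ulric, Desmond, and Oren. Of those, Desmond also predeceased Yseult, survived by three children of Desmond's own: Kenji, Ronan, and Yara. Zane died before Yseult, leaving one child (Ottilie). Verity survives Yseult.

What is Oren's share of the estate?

Oren receives £105,000.

Joaquin first takes £75,000, leaving a balance of £1,260,000. Joaquin then takes one-third of the balance (£420,000), for a total of £495,000. The remaining £840,000 passes to the descendants.
The descendants' portion (£840,000) is divided at the children's generation into 4 shares of £210,000. Verity takes £210,000. The 3 shares of the deceased (Jarrah, Ingrid, and Zane) are combined into a pool of £630,000.
That pool (£630,000) is divided at the grandchildren's generation into 6 shares of £105,000. Petra, Ulric, Oren, and Ottilie each take £105,000. The 2 shares of the deceased (Quentin and Desmond) are combined into a pool of £210,000.
That pool (£210,000) is divided at the great-grandchildren's generation equally among Svea, Miko, Dario, Kenji, Ronan, and Yara: £35,000 each.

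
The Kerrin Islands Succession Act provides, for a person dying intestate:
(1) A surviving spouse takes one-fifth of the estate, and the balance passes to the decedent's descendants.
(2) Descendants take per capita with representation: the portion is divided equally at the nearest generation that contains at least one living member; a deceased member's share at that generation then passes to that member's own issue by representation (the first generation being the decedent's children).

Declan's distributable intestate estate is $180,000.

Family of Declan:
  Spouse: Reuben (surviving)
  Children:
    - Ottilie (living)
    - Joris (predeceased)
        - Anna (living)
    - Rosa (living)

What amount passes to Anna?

Reuben takes one-fifth of $180,000 = $36,000. The remaining $144,000 passes to the descendants.
The descendants' portion ($144,000) is divided into 3 shares of $48,000: Ottilie and Rosa each take $48,000; Joris's $48,000 share passes to Joris's issue.
Joris's share ($48,000) passes entirely to Anna.

Anna receives $48,000.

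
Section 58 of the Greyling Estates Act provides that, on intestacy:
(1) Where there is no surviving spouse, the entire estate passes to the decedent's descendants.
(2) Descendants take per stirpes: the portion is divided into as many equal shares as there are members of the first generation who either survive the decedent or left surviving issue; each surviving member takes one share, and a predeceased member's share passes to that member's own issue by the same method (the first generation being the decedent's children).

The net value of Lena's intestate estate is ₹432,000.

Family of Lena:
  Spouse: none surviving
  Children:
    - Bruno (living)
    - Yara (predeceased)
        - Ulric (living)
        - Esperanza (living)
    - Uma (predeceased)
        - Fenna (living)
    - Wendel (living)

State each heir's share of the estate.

Bruno: ₹108,000; Ulric: ₹54,000; Esperanza: ₹54,000; Fenna: ₹108,000; Wendel: ₹108,000

The entire ₹432,000 passes to the descendants.
That amount (₹432,000) is divided into 4 shares of ₹108,000: Bruno and Wendel each take ₹108,000; Yara's ₹108,000 share passes to Yara's issue; Uma's ₹108,000 share passes to Uma's issue.
Yara's share (₹108,000) is divided into 2 shares of ₹54,000: Ulric and Esperanza each take ₹54,000.
Uma's share (₹108,000) passes entirely to Fenna.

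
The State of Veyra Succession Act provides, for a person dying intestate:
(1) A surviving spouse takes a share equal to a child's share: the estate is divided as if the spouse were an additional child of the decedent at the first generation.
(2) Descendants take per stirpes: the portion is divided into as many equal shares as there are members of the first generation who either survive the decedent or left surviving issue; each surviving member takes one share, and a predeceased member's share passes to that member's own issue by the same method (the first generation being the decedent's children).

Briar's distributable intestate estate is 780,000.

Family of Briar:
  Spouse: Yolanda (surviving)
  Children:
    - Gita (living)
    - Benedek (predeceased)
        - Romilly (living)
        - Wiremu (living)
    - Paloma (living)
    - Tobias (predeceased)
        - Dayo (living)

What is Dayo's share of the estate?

The spouse counts as an additional share at the children's level, so there are 5 primary shares of 156,000. Yolanda takes one such share (156,000).
The children's combined portion (624,000) is divided into 4 shares of 156,000: Gita and Paloma each take 156,000; Benedek's 156,000 share passes to Benedek's issue; Tobias's 156,000 share passes to Tobias's issue.
Benedek's share (156,000) is divided into 2 shares of 78,000: Romilly and Wiremu each take 78,000.
Tobias's share (156,000) passes entirely to Dayo.

Dayo receives 156,000.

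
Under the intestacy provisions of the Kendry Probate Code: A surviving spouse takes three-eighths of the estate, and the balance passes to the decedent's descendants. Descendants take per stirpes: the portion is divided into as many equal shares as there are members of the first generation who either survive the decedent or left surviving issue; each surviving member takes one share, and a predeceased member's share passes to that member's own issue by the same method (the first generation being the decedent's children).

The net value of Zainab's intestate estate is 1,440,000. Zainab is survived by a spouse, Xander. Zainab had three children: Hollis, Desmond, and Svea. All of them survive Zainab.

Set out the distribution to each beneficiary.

Xander takes three-eighths of 1,440,000 = 540,000. The remaining 900,000 passes to the descendants.
The descendants' portion (900,000) is divided into 3 shares of 300,000: Hollis, Desmond, and Svea each take 300,000.

Xander: 540,000; Hollis: 300,000; Desmond: 300,000; Svea: 300,000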